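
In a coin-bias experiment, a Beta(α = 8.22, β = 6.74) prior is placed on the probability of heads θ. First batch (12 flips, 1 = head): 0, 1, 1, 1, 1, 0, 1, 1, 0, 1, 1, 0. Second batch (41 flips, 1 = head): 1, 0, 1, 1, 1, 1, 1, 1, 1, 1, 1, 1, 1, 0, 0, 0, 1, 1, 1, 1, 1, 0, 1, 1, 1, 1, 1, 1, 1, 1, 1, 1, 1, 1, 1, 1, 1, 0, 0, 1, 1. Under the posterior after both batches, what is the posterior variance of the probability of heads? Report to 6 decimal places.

0.002797

The Beta prior is conjugate to a Binomial/Bernoulli likelihood; the update adds successes to α and failures to β.
After batch 1: Beta(8.22+8, 6.74+4) = Beta(16.22, 10.74).
After batch 2: Beta(16.22+34, 10.74+7) = Beta(50.22, 17.74).
Var = αβ/((α+β)²(α+β+1)) = 50.22·17.74/(67.96²·68.96) = 0.002797.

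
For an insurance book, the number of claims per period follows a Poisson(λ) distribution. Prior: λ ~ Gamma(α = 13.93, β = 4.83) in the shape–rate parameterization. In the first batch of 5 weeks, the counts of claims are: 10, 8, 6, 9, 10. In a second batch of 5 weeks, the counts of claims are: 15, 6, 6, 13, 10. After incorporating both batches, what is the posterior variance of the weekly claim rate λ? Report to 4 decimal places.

With a Gamma(shape α, rate β) prior, the Poisson likelihood is conjugate: the posterior is Gamma(α + ΣXᵢ, β + n).
Batch 1: sum of counts S = 43 over n = 5 weeks.
After batch 1: Gamma(α+S, β+n) = Gamma(13.93+43, 4.83+5) = Gamma(56.93, 9.83).
Batch 2: sum of counts S = 50 over n = 5 weeks.
After batch 2: Gamma(α+S, β+n) = Gamma(56.93+50, 9.83+5) = Gamma(106.93, 14.83).
Var = α/β² = 106.93/14.83² = 0.4862.

0.4862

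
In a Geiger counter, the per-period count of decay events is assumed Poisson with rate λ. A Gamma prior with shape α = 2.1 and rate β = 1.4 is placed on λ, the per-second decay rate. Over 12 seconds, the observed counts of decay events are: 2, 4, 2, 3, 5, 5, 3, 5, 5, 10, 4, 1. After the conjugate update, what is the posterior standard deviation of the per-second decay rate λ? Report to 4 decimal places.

0.5335

With a Gamma(shape α, rate β) prior, the Poisson likelihood is conjugate: the posterior is Gamma(α + ΣXᵢ, β + n).
Sum of counts S = 49 over n = 12 seconds.
Posterior: Gamma(α+S, β+n) = Gamma(2.1+49, 1.4+12) = Gamma(51.1, 13.4).
SD = √α/β = √51.1/13.4 = 0.5335.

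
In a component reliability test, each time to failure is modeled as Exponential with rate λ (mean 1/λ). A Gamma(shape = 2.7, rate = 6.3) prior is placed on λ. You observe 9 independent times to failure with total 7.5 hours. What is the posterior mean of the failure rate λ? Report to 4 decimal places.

With a Gamma(shape α, rate β) prior on the exponential rate λ, the posterior after n observations with total T = Σxᵢ is Gamma(α+n, β+T).
Posterior: Gamma(2.7+9, 6.3+7.5) = Gamma(11.7, 13.8).
Posterior mean of λ = α/β = 11.7/13.8 = 0.8478.

0.8478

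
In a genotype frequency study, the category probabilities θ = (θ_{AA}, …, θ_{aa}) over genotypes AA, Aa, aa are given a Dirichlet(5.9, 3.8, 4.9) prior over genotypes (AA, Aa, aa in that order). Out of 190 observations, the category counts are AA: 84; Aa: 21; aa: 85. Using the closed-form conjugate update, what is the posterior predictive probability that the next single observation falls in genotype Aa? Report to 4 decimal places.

The Dirichlet prior is conjugate to the Multinomial likelihood: each posterior αⱼ = prior αⱼ + observed count nⱼ.
Posterior concentration: (89.9, 24.8, 89.9), total = 204.6.
P(next = Aa | data) = α_{Aa}/Σα = 0.1212.

0.1212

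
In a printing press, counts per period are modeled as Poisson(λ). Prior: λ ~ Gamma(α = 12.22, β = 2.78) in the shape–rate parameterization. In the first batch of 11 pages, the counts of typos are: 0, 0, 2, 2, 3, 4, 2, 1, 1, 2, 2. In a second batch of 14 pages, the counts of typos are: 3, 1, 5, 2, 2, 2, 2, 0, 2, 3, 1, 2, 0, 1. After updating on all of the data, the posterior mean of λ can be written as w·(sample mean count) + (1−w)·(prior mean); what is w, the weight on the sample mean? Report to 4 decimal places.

0.8999

With a Gamma(shape α, rate β) prior, the Poisson likelihood is conjugate: the posterior is Gamma(α + ΣXᵢ, β + n).
Total number of pages: n = 11 + 14 = 25.
Posterior mean = (α₀+S)/(β₀+n) = [n/(β₀+n)]·(S/n) + [β₀/(β₀+n)]·(α₀/β₀), so only n and β₀ enter the weight.
Weight on data w = n/(β₀+n) = 25/(2.78+25) = 25/27.78 = 0.8999.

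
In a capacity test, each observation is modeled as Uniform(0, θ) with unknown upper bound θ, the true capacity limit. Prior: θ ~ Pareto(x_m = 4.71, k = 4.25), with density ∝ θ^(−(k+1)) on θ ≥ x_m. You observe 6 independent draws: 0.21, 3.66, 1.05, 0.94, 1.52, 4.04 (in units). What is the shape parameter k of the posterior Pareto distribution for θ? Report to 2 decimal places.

10.25

A Pareto(scale x_m, shape k) prior on the upper bound θ of Uniform(0, θ) is conjugate: posterior is Pareto(max(x_m, max xᵢ), k + n).
Sample maximum = 4.04; prior scale x_m = 4.71 → posterior scale = max = 4.71.
Posterior shape = 4.25 + 6 = 10.25.
Posterior shape k = 10.25.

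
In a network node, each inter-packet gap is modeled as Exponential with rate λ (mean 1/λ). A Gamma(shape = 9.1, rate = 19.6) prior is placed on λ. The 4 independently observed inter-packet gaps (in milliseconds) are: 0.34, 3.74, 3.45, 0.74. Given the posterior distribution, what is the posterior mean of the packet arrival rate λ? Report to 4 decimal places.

0.4700

With a Gamma(shape α, rate β) prior on the exponential rate λ, the posterior after n observations with total T = Σxᵢ is Gamma(α+n, β+T).
Sum of observations T = 8.27 milliseconds; n = 4.
Posterior: Gamma(9.1+4, 19.6+8.27) = Gamma(13.1, 27.87).
Posterior mean of λ = α/β = 13.1/27.87 = 0.4700.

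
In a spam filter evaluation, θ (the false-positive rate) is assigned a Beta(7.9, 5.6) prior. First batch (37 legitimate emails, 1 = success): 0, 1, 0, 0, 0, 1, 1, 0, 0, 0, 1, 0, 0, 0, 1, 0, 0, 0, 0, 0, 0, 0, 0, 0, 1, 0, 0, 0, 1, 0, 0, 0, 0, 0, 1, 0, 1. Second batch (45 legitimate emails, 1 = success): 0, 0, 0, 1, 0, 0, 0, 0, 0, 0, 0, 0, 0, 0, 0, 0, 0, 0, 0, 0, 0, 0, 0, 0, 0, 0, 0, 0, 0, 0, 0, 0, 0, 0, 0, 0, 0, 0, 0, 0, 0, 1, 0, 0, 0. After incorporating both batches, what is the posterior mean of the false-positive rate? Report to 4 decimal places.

The Beta prior is conjugate to a Binomial/Bernoulli likelihood; the update adds successes to α and failures to β.
After batch 1: Beta(7.9+9, 5.6+28) = Beta(16.9, 33.6).
After batch 2: Beta(16.9+2, 33.6+43) = Beta(18.9, 76.6).
Posterior mean = α/(α+β) = 18.9/95.5 = 0.1979.

0.1979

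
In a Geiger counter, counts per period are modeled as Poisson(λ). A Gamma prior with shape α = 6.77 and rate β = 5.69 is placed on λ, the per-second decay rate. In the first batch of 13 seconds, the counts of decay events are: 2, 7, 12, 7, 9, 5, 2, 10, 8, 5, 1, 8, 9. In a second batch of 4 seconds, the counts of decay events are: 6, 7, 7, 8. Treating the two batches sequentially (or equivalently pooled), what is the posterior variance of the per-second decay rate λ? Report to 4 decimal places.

0.2326

With a Gamma(shape α, rate β) prior, the Poisson likelihood is conjugate: the posterior is Gamma(α + ΣXᵢ, β + n).
Batch 1: sum of counts S = 85 over n = 13 seconds.
After batch 1: Gamma(α+S, β+n) = Gamma(6.77+85, 5.69+13) = Gamma(91.77, 18.69).
Batch 2: sum of counts S = 28 over n = 4 seconds.
After batch 2: Gamma(α+S, β+n) = Gamma(91.77+28, 18.69+4) = Gamma(119.77, 22.69).
Var = α/β² = 119.77/22.69² = 0.2326.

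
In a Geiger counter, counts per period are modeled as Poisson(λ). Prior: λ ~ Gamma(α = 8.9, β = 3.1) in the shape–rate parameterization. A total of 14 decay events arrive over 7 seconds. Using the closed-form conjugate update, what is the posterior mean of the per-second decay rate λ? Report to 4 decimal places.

2.2673

With a Gamma(shape α, rate β) prior, the Poisson likelihood is conjugate: the posterior is Gamma(α + ΣXᵢ, β + n).
Posterior: Gamma(α+S, β+n) = Gamma(8.9+14, 3.1+7) = Gamma(22.9, 10.1).
Posterior mean = α/β = 22.9/10.1 = 2.2673.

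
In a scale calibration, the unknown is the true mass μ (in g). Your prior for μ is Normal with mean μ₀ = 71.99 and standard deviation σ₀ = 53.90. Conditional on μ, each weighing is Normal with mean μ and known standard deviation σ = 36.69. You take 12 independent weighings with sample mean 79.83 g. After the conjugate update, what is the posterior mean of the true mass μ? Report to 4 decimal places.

For Normal data with known variance σ², a Normal(μ₀, σ₀²) prior on μ is conjugate. Posterior precision = 1/σ₀² + n/σ²; posterior mean is the precision-weighted average of μ₀ and x̄.
n·x̄ = 12·79.83 = 957.96.
σ₀² = 53.90² = 2905.21, σ² = 36.69² = 1346.1561; σ² + n·σ₀² = 1346.1561 + 12·2905.21 = 36208.6761.
Posterior mean = (μ₀/σ₀² + n·x̄/σ²)/(1/σ₀² + n/σ²) = (σ²·μ₀ + σ₀²·n·x̄)/(σ² + n·σ₀²) = (1346.1561·71.99 + 2905.21·957.96)/36208.6761 = 2879984.749239/36208.6761 = 79.5385.

79.5385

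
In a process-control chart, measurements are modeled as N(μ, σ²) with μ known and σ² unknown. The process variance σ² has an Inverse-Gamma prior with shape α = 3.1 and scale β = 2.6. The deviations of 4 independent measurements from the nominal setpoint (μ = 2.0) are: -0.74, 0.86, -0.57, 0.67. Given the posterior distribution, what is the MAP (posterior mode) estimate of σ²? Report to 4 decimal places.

0.5952

With known mean μ and an Inverse-Gamma(α, β) prior on σ², the Normal likelihood is conjugate: posterior is Inv-Gamma(α + n/2, β + Σ(xᵢ−μ)²/2).
Σ(xᵢ−μ)² = (-0.74)² + (0.86)² + (-0.57)² + (0.67)² = 2.0610.
Posterior: Inv-Gamma(3.1 + 4/2, 2.6 + 2.0610/2) = Inv-Gamma(5.10, 3.63050).
Mode = β/(α+1) = 3.63050/6.10 = 0.5952.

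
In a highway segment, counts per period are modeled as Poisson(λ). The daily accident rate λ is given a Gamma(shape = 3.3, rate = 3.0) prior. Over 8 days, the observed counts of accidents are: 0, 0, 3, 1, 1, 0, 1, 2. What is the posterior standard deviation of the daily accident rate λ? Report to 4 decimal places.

With a Gamma(shape α, rate β) prior, the Poisson likelihood is conjugate: the posterior is Gamma(α + ΣXᵢ, β + n).
Sum of counts S = 8 over n = 8 days.
Posterior: Gamma(α+S, β+n) = Gamma(3.3+8, 3.0+8) = Gamma(11.3, 11.0).
SD = √α/β = √11.3/11.0 = 0.3056.

0.3056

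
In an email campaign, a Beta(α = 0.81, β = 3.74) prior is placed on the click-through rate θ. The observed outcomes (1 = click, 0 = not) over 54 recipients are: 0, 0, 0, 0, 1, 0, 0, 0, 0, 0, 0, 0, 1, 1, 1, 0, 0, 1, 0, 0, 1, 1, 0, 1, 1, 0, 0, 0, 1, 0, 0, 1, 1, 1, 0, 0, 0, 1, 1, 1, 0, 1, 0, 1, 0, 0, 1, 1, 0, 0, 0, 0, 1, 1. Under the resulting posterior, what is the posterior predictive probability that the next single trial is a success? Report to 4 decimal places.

The Beta prior is conjugate to a Binomial/Bernoulli likelihood; the update adds successes to α and failures to β.
Posterior: Beta(α+k, β+n−k) = Beta(0.81+22, 3.74+32) = Beta(22.81, 35.74).
For a single future Bernoulli trial, P(success | data) = α/(α+β) = 0.3896.

0.3896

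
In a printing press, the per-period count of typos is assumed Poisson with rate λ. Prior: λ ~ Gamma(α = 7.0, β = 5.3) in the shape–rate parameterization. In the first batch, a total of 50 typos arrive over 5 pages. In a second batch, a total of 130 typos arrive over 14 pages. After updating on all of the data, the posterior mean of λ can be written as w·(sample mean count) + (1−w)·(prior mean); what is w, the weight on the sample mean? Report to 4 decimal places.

0.7819

With a Gamma(shape α, rate β) prior, the Poisson likelihood is conjugate: the posterior is Gamma(α + ΣXᵢ, β + n).
Total number of pages: n = 5 + 14 = 19.
Posterior mean = (α₀+S)/(β₀+n) = [n/(β₀+n)]·(S/n) + [β₀/(β₀+n)]·(α₀/β₀), so only n and β₀ enter the weight.
Weight on data w = n/(β₀+n) = 19/(5.3+19) = 19/24.3 = 0.7819.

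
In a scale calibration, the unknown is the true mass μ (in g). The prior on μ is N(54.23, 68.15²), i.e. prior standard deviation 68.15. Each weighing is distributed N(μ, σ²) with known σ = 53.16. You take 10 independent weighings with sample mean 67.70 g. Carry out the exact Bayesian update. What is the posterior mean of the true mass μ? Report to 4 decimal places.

66.9274

For Normal data with known variance σ², a Normal(μ₀, σ₀²) prior on μ is conjugate. Posterior precision = 1/σ₀² + n/σ²; posterior mean is the precision-weighted average of μ₀ and x̄.
n·x̄ = 10·67.70 = 677.
σ₀² = 68.15² = 4644.4225, σ² = 53.16² = 2825.9856; σ² + n·σ₀² = 2825.9856 + 10·4644.4225 = 49270.2106.
Posterior mean = (μ₀/σ₀² + n·x̄/σ²)/(1/σ₀² + n/σ²) = (σ²·μ₀ + σ₀²·n·x̄)/(σ² + n·σ₀²) = (2825.9856·54.23 + 4644.4225·677)/49270.2106 = 3297527.231588/49270.2106 = 66.9274.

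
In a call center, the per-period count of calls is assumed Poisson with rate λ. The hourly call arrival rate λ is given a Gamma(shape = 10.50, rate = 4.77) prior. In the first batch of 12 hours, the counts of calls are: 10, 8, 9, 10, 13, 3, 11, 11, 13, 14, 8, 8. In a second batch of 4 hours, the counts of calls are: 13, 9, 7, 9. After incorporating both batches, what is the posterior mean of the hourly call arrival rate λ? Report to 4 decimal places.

With a Gamma(shape α, rate β) prior, the Poisson likelihood is conjugate: the posterior is Gamma(α + ΣXᵢ, β + n).
Batch 1: sum of counts S = 118 over n = 12 hours.
After batch 1: Gamma(α+S, β+n) = Gamma(10.50+118, 4.77+12) = Gamma(128.50, 16.77).
Batch 2: sum of counts S = 38 over n = 4 hours.
After batch 2: Gamma(α+S, β+n) = Gamma(128.50+38, 16.77+4) = Gamma(166.50, 20.77).
Posterior mean = α/β = 166.50/20.77 = 8.0164.

8.0164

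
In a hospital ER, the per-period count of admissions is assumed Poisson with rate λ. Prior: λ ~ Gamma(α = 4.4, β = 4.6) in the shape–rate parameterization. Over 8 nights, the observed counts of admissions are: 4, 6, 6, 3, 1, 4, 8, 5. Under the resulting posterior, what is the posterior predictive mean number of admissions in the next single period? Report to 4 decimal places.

3.2857

With a Gamma(shape α, rate β) prior, the Poisson likelihood is conjugate: the posterior is Gamma(α + ΣXᵢ, β + n).
Sum of counts S = 37 over n = 8 nights.
Posterior: Gamma(α+S, β+n) = Gamma(4.4+37, 4.6+8) = Gamma(41.4, 12.6).
The predictive distribution for one future period is NegBinom with mean α/β = 3.2857.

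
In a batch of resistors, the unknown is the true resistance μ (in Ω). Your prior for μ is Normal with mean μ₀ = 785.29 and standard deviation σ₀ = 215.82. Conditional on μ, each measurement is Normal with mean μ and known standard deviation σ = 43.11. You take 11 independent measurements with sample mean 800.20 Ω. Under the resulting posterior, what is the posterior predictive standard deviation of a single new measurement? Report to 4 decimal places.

45.0201

For Normal data with known variance σ², a Normal(μ₀, σ₀²) prior on μ is conjugate. Posterior precision = 1/σ₀² + n/σ²; posterior mean is the precision-weighted average of μ₀ and x̄.
σ₀² = 215.82² = 46578.2724, σ² = 43.11² = 1858.4721; σ² + n·σ₀² = 1858.4721 + 11·46578.2724 = 514219.4685.
Posterior precision = 1/σ₀² + n/σ² = 1/46578.2724 + 11/1858.4721 = (σ² + n·σ₀²)/(σ₀²σ²) = 514219.4685/(46578.2724·1858.4721); posterior variance σₙ² = σ₀²σ²/(σ² + n·σ₀²) = 46578.2724·1858.4721/514219.4685 = 168.341389.
Predictive variance for one new observation = σₙ² + σ² = 46578.2724·1858.4721/514219.4685 + 1858.4721 = σ²·(σ₀² + 514219.4685)/514219.4685 = 1858.4721·560797.7409/514219.4685 = 2026.813489; SD = √(1858.4721·560797.7409/514219.4685) = 45.0201.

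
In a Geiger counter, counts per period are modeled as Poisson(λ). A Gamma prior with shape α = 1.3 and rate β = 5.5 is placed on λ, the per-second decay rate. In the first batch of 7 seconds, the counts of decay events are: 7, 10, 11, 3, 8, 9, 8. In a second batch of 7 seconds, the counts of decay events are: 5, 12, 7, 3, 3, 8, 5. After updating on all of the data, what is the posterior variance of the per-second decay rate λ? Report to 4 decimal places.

With a Gamma(shape α, rate β) prior, the Poisson likelihood is conjugate: the posterior is Gamma(α + ΣXᵢ, β + n).
Batch 1: sum of counts S = 56 over n = 7 seconds.
After batch 1: Gamma(α+S, β+n) = Gamma(1.3+56, 5.5+7) = Gamma(57.3, 12.5).
Batch 2: sum of counts S = 43 over n = 7 seconds.
After batch 2: Gamma(α+S, β+n) = Gamma(57.3+43, 12.5+7) = Gamma(100.3, 19.5).
Var = α/β² = 100.3/19.5² = 0.2638.

0.2638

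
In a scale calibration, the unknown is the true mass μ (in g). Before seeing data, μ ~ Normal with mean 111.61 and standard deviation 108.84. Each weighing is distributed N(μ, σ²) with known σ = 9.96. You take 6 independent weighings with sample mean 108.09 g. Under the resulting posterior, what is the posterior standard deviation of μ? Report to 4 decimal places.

For Normal data with known variance σ², a Normal(μ₀, σ₀²) prior on μ is conjugate. Posterior precision = 1/σ₀² + n/σ²; posterior mean is the precision-weighted average of μ₀ and x̄.
σ₀² = 108.84² = 11846.1456, σ² = 9.96² = 99.2016; σ² + n·σ₀² = 99.2016 + 6·11846.1456 = 71176.0752.
Posterior precision = 1/σ₀² + n/σ² = 1/11846.1456 + 6/99.2016 = (σ² + n·σ₀²)/(σ₀²σ²) = 71176.0752/(11846.1456·99.2016); posterior variance σₙ² = σ₀²σ²/(σ² + n·σ₀²) = 11846.1456·99.2016/71176.0752 = 16.510556.
Posterior SD = √σₙ² = √(11846.1456·99.2016/71176.0752) = 4.0633.

4.0633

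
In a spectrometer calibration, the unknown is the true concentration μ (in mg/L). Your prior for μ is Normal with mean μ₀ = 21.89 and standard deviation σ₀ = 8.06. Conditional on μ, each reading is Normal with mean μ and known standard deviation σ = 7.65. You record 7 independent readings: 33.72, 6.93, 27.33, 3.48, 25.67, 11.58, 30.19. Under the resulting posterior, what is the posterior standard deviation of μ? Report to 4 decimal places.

2.7216

For Normal data with known variance σ², a Normal(μ₀, σ₀²) prior on μ is conjugate. Posterior precision = 1/σ₀² + n/σ²; posterior mean is the precision-weighted average of μ₀ and x̄.
σ₀² = 8.06² = 64.9636, σ² = 7.65² = 58.5225; σ² + n·σ₀² = 58.5225 + 7·64.9636 = 513.2677.
Posterior precision = 1/σ₀² + n/σ² = 1/64.9636 + 7/58.5225 = (σ² + n·σ₀²)/(σ₀²σ²) = 513.2677/(64.9636·58.5225); posterior variance σₙ² = σ₀²σ²/(σ² + n·σ₀²) = 64.9636·58.5225/513.2677 = 7.407114.
Posterior SD = √σₙ² = √(64.9636·58.5225/513.2677) = 2.7216.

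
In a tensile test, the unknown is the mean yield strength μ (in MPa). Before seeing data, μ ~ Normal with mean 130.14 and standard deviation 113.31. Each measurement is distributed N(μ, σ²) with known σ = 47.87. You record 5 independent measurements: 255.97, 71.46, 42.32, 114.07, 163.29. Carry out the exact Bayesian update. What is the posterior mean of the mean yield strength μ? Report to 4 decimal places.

For Normal data with known variance σ², a Normal(μ₀, σ₀²) prior on μ is conjugate. Posterior precision = 1/σ₀² + n/σ²; posterior mean is the precision-weighted average of μ₀ and x̄.
Σxᵢ = 255.97 + 71.46 + 42.32 + 114.07 + 163.29 = 647.11, so n·x̄ = 647.11.
σ₀² = 113.31² = 12839.1561, σ² = 47.87² = 2291.5369; σ² + n·σ₀² = 2291.5369 + 5·12839.1561 = 66487.3174.
Posterior mean = (μ₀/σ₀² + n·x̄/σ²)/(1/σ₀² + n/σ²) = (σ²·μ₀ + σ₀²·n·x̄)/(σ² + n·σ₀²) = (2291.5369·130.14 + 12839.1561·647.11)/66487.3174 = 8606566.916037/66487.3174 = 129.4467.

129.4467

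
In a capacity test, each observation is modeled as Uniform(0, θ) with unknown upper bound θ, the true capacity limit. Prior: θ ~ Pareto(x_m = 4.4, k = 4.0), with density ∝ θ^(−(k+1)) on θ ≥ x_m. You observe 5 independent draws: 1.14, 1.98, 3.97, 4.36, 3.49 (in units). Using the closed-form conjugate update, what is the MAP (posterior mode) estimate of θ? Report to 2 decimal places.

A Pareto(scale x_m, shape k) prior on the upper bound θ of Uniform(0, θ) is conjugate: posterior is Pareto(max(x_m, max xᵢ), k + n).
Sample maximum = 4.36; prior scale x_m = 4.4 → posterior scale = max = 4.40.
Posterior shape = 4.0 + 5 = 9.0.
The Pareto density is decreasing on [x_m, ∞), so the mode is x_m = 4.40.

4.40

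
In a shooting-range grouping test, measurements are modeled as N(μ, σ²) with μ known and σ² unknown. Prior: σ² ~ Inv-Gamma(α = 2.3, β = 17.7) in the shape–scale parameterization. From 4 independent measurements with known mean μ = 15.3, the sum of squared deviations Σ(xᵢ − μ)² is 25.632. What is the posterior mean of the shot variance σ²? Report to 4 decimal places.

9.2473

With known mean μ and an Inverse-Gamma(α, β) prior on σ², the Normal likelihood is conjugate: posterior is Inv-Gamma(α + n/2, β + Σ(xᵢ−μ)²/2).
Posterior: Inv-Gamma(2.3 + 4/2, 17.7 + 25.632/2) = Inv-Gamma(4.30, 30.5160).
E[σ²|data] = β/(α−1) = 30.5160/3.30 = 9.2473.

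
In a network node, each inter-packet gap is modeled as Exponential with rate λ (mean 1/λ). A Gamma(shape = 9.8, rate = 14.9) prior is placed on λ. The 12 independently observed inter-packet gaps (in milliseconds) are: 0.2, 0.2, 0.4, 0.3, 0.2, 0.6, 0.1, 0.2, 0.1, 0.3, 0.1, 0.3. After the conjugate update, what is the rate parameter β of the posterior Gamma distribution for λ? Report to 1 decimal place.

With a Gamma(shape α, rate β) prior on the exponential rate λ, the posterior after n observations with total T = Σxᵢ is Gamma(α+n, β+T).
Sum of observations T = 3.0 milliseconds; n = 12.
Posterior: Gamma(9.8+12, 14.9+3.0) = Gamma(21.8, 17.9).
Posterior β = 17.9.

17.9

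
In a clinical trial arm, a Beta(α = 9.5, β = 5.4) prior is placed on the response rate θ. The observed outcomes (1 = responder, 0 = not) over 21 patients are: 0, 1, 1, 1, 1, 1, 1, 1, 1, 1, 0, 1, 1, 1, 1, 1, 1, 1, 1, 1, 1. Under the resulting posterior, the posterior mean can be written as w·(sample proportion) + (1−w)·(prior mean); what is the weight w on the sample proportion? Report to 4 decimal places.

The Beta prior is conjugate to a Binomial/Bernoulli likelihood; the update adds successes to α and failures to β.
Posterior mean = (α₀+k)/(α₀+β₀+n) = [n/(α₀+β₀+n)]·(k/n) + [(α₀+β₀)/(α₀+β₀+n)]·α₀/(α₀+β₀), so only n and the prior enter the weight.
The weight on the data is w = n/(α₀+β₀+n) = 21/(9.5+5.4+21) = 21/35.9 = 0.5850.

0.5850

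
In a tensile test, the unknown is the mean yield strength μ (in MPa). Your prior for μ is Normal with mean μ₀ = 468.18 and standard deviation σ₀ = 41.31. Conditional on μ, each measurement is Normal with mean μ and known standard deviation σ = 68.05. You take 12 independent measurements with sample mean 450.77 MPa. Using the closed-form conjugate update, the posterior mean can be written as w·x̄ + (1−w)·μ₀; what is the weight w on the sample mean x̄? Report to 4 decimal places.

For Normal data with known variance σ², a Normal(μ₀, σ₀²) prior on μ is conjugate. Posterior precision = 1/σ₀² + n/σ²; posterior mean is the precision-weighted average of μ₀ and x̄.
σ₀² = 41.31² = 1706.5161, σ² = 68.05² = 4630.8025. Prior precision 1/σ₀² = 1/1706.5161; data precision n/σ² = 12/4630.8025.
w = (n/σ²)/(1/σ₀² + n/σ²) = n·σ₀²/(σ² + n·σ₀²) = 12·1706.5161/(4630.8025 + 12·1706.5161) = 20478.1932/25108.9957 = 0.8156.

0.8156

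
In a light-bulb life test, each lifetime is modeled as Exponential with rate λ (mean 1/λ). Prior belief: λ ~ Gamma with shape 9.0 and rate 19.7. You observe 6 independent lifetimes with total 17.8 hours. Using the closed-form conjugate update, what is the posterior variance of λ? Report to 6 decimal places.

0.010667

With a Gamma(shape α, rate β) prior on the exponential rate λ, the posterior after n observations with total T = Σxᵢ is Gamma(α+n, β+T).
Posterior: Gamma(9.0+6, 19.7+17.8) = Gamma(15.0, 37.5).
Var = α/β² = 0.010667.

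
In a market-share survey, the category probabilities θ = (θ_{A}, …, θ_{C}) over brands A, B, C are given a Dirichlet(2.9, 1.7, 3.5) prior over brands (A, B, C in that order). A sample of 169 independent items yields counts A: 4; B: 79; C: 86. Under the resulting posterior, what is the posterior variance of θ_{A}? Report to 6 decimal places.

The Dirichlet prior is conjugate to the Multinomial likelihood: each posterior αⱼ = prior αⱼ + observed count nⱼ.
Posterior concentration: (6.9, 80.7, 89.5), total = 177.1.
Var[θ_j] = α_j(Σα−α_j)/((Σα)²(Σα+1)) = 6.9·170.2/(177.1²·178.1) = 0.000210.

0.000210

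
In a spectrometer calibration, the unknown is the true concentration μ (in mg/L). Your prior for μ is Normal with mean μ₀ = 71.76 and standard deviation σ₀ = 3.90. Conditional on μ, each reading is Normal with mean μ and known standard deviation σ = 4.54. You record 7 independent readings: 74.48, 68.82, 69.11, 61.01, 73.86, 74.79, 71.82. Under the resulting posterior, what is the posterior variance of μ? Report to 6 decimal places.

2.466938

For Normal data with known variance σ², a Normal(μ₀, σ₀²) prior on μ is conjugate. Posterior precision = 1/σ₀² + n/σ²; posterior mean is the precision-weighted average of μ₀ and x̄.
σ₀² = 3.90² = 15.21, σ² = 4.54² = 20.6116; σ² + n·σ₀² = 20.6116 + 7·15.21 = 127.0816.
Posterior precision = 1/σ₀² + n/σ² = 1/15.21 + 7/20.6116 = (σ² + n·σ₀²)/(σ₀²σ²) = 127.0816/(15.21·20.6116); posterior variance σₙ² = σ₀²σ²/(σ² + n·σ₀²) = 15.21·20.6116/127.0816 = 2.466938.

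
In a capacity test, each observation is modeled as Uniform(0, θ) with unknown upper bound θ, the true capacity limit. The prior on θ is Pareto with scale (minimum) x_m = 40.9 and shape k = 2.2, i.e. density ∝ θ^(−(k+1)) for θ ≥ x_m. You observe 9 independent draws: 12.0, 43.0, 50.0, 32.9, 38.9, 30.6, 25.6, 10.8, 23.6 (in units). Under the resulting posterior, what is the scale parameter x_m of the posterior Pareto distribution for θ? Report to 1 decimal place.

50.0

A Pareto(scale x_m, shape k) prior on the upper bound θ of Uniform(0, θ) is conjugate: posterior is Pareto(max(x_m, max xᵢ), k + n).
Sample maximum = 50.0; prior scale x_m = 40.9 → posterior scale = max = 50.0.
Posterior shape = 2.2 + 9 = 11.2.
Posterior scale x_m = 50.0.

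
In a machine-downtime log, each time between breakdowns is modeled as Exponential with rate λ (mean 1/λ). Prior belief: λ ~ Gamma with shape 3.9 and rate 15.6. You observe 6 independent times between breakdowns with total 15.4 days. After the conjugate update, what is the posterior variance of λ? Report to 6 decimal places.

0.010302

With a Gamma(shape α, rate β) prior on the exponential rate λ, the posterior after n observations with total T = Σxᵢ is Gamma(α+n, β+T).
Posterior: Gamma(3.9+6, 15.6+15.4) = Gamma(9.9, 31.0).
Var = α/β² = 0.010302.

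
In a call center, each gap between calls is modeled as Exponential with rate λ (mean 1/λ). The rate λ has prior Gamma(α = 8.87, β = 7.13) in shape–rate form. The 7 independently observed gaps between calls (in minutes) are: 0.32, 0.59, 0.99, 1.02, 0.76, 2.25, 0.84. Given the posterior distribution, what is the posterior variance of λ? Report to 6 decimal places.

With a Gamma(shape α, rate β) prior on the exponential rate λ, the posterior after n observations with total T = Σxᵢ is Gamma(α+n, β+T).
Sum of observations T = 6.77 minutes; n = 7.
Posterior: Gamma(8.87+7, 7.13+6.77) = Gamma(15.87, 13.90).
Var = α/β² = 0.082139.

0.082139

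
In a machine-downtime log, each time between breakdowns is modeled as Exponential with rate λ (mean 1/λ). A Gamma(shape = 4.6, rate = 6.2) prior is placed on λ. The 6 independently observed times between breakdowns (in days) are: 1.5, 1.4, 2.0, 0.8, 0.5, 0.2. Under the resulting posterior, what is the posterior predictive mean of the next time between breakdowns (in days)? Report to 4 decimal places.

With a Gamma(shape α, rate β) prior on the exponential rate λ, the posterior after n observations with total T = Σxᵢ is Gamma(α+n, β+T).
Sum of observations T = 6.4 days; n = 6.
Posterior: Gamma(4.6+6, 6.2+6.4) = Gamma(10.6, 12.6).
The predictive distribution for the next observation is Lomax; its mean is β/(α−1) = 12.6/9.6 = 1.3125.

1.3125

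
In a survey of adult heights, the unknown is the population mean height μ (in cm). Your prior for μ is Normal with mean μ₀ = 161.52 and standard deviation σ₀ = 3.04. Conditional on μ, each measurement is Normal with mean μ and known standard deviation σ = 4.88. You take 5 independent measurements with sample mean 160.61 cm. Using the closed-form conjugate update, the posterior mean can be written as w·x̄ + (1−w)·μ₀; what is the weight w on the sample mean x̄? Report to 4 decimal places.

0.6599

For Normal data with known variance σ², a Normal(μ₀, σ₀²) prior on μ is conjugate. Posterior precision = 1/σ₀² + n/σ²; posterior mean is the precision-weighted average of μ₀ and x̄.
σ₀² = 3.04² = 9.2416, σ² = 4.88² = 23.8144. Prior precision 1/σ₀² = 1/9.2416; data precision n/σ² = 5/23.8144.
w = (n/σ²)/(1/σ₀² + n/σ²) = n·σ₀²/(σ² + n·σ₀²) = 5·9.2416/(23.8144 + 5·9.2416) = 46.208/70.0224 = 0.6599.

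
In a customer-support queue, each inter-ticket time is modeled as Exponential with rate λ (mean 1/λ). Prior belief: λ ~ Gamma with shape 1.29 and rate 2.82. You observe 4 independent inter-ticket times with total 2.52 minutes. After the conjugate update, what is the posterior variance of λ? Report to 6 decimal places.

With a Gamma(shape α, rate β) prior on the exponential rate λ, the posterior after n observations with total T = Σxᵢ is Gamma(α+n, β+T).
Posterior: Gamma(1.29+4, 2.82+2.52) = Gamma(5.29, 5.34).
Var = α/β² = 0.185512.

0.185512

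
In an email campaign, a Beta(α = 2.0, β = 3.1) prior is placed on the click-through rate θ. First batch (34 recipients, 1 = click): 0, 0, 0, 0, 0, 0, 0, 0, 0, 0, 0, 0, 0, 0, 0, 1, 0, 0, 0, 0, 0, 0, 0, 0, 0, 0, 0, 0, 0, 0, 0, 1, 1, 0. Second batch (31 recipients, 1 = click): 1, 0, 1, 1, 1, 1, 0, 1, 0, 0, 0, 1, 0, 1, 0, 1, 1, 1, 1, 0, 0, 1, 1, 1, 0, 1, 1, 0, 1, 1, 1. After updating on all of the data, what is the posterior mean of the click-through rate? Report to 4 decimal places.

0.3566

The Beta prior is conjugate to a Binomial/Bernoulli likelihood; the update adds successes to α and failures to β.
After batch 1: Beta(2.0+3, 3.1+31) = Beta(5.0, 34.1).
After batch 2: Beta(5.0+20, 34.1+11) = Beta(25.0, 45.1).
Posterior mean = α/(α+β) = 25.0/70.1 = 0.3566.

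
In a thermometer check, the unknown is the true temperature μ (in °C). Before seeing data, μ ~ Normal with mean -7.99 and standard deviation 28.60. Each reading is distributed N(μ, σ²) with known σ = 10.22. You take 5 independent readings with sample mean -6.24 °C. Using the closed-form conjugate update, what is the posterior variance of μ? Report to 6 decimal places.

20.369469

For Normal data with known variance σ², a Normal(μ₀, σ₀²) prior on μ is conjugate. Posterior precision = 1/σ₀² + n/σ²; posterior mean is the precision-weighted average of μ₀ and x̄.
σ₀² = 28.60² = 817.96, σ² = 10.22² = 104.4484; σ² + n·σ₀² = 104.4484 + 5·817.96 = 4194.2484.
Posterior precision = 1/σ₀² + n/σ² = 1/817.96 + 5/104.4484 = (σ² + n·σ₀²)/(σ₀²σ²) = 4194.2484/(817.96·104.4484); posterior variance σₙ² = σ₀²σ²/(σ² + n·σ₀²) = 817.96·104.4484/4194.2484 = 20.369469.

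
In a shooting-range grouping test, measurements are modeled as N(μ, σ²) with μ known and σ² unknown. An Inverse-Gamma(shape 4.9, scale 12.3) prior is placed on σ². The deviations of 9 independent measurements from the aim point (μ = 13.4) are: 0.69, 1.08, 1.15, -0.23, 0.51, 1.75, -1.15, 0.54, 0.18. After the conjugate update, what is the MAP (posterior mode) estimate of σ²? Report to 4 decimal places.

With known mean μ and an Inverse-Gamma(α, β) prior on σ², the Normal likelihood is conjugate: posterior is Inv-Gamma(α + n/2, β + Σ(xᵢ−μ)²/2).
Σ(xᵢ−μ)² = (0.69)² + (1.08)² + (1.15)² + (-0.23)² + (0.51)² + (1.75)² + (-1.15)² + (0.54)² + (0.18)² = 7.9870.
Posterior: Inv-Gamma(4.9 + 9/2, 12.3 + 7.9870/2) = Inv-Gamma(9.40, 16.29350).
Mode = β/(α+1) = 16.29350/10.40 = 1.5667.

1.5667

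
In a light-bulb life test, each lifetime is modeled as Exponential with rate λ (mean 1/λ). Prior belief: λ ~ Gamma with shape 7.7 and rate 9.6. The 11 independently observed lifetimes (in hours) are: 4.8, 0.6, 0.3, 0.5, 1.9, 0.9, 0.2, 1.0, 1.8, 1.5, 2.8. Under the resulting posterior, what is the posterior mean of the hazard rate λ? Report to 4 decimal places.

0.7220

With a Gamma(shape α, rate β) prior on the exponential rate λ, the posterior after n observations with total T = Σxᵢ is Gamma(α+n, β+T).
Sum of observations T = 16.3 hours; n = 11.
Posterior: Gamma(7.7+11, 9.6+16.3) = Gamma(18.7, 25.9).
Posterior mean of λ = α/β = 18.7/25.9 = 0.7220.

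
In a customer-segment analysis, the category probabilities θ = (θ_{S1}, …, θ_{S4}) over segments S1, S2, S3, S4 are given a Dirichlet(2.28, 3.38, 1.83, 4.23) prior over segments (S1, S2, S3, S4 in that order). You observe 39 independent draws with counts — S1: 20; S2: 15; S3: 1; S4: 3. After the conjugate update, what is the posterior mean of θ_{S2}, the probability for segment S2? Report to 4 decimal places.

The Dirichlet prior is conjugate to the Multinomial likelihood: each posterior αⱼ = prior αⱼ + observed count nⱼ.
Posterior concentration: (22.28, 18.38, 2.83, 7.23), total = 50.72.
E[θ_{S2}|data] = α_{S2}/Σα = 18.38/50.72 = 0.3624.

0.3624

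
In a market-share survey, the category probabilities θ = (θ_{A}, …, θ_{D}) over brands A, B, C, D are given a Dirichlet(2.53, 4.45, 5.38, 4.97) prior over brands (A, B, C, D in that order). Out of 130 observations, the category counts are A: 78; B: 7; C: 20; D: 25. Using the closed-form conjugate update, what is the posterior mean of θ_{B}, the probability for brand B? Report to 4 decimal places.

The Dirichlet prior is conjugate to the Multinomial likelihood: each posterior αⱼ = prior αⱼ + observed count nⱼ.
Posterior concentration: (80.53, 11.45, 25.38, 29.97), total = 147.33.
E[θ_{B}|data] = α_{B}/Σα = 11.45/147.33 = 0.0777.

0.0777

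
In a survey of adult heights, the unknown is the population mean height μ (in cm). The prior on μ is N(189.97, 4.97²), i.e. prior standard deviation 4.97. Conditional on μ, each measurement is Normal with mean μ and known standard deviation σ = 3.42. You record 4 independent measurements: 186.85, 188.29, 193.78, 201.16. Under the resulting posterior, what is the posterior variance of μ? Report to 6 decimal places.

For Normal data with known variance σ², a Normal(μ₀, σ₀²) prior on μ is conjugate. Posterior precision = 1/σ₀² + n/σ²; posterior mean is the precision-weighted average of μ₀ and x̄.
σ₀² = 4.97² = 24.7009, σ² = 3.42² = 11.6964; σ² + n·σ₀² = 11.6964 + 4·24.7009 = 110.5.
Posterior precision = 1/σ₀² + n/σ² = 1/24.7009 + 4/11.6964 = (σ² + n·σ₀²)/(σ₀²σ²) = 110.5/(24.7009·11.6964); posterior variance σₙ² = σ₀²σ²/(σ² + n·σ₀²) = 24.7009·11.6964/110.5 = 2.614585.

2.614585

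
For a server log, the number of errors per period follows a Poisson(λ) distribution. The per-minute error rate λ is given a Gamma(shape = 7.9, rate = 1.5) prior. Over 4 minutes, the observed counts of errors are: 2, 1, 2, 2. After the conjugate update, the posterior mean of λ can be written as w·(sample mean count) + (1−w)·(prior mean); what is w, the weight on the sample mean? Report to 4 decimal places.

With a Gamma(shape α, rate β) prior, the Poisson likelihood is conjugate: the posterior is Gamma(α + ΣXᵢ, β + n).
Posterior mean = (α₀+S)/(β₀+n) = [n/(β₀+n)]·(S/n) + [β₀/(β₀+n)]·(α₀/β₀), so only n and β₀ enter the weight.
Weight on data w = n/(β₀+n) = 4/(1.5+4) = 4/5.5 = 0.7273.

0.7273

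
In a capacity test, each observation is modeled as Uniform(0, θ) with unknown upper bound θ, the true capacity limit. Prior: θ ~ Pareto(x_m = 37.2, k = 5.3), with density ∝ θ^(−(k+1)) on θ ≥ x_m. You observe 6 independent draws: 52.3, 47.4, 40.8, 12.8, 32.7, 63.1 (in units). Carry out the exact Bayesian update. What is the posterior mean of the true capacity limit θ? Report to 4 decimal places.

69.2262

A Pareto(scale x_m, shape k) prior on the upper bound θ of Uniform(0, θ) is conjugate: posterior is Pareto(max(x_m, max xᵢ), k + n).
Sample maximum = 63.1; prior scale x_m = 37.2 → posterior scale = max = 63.1.
Posterior shape = 5.3 + 6 = 11.3.
E[θ|data] = k·x_m/(k−1) = 11.3·63.1/10.3 = 69.2262.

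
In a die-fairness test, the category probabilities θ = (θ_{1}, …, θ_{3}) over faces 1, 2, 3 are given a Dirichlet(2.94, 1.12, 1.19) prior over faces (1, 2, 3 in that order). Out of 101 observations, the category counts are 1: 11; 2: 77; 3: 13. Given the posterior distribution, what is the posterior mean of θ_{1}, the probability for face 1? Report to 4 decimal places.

The Dirichlet prior is conjugate to the Multinomial likelihood: each posterior αⱼ = prior αⱼ + observed count nⱼ.
Posterior concentration: (13.94, 78.12, 14.19), total = 106.25.
E[θ_{1}|data] = α_{1}/Σα = 13.94/106.25 = 0.1312.

0.1312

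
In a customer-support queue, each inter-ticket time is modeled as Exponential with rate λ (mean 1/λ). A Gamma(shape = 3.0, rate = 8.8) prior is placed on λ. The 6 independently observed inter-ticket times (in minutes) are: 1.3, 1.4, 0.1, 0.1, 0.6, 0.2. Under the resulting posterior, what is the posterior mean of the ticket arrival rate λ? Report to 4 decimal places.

With a Gamma(shape α, rate β) prior on the exponential rate λ, the posterior after n observations with total T = Σxᵢ is Gamma(α+n, β+T).
Sum of observations T = 3.7 minutes; n = 6.
Posterior: Gamma(3.0+6, 8.8+3.7) = Gamma(9.0, 12.5).
Posterior mean of λ = α/β = 9.0/12.5 = 0.7200.

0.7200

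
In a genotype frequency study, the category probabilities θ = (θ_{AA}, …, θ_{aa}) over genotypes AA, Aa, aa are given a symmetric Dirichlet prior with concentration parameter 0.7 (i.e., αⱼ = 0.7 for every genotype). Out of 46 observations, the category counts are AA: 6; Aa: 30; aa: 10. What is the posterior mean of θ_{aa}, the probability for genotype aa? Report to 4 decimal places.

0.2225

The Dirichlet prior is conjugate to the Multinomial likelihood: each posterior αⱼ = prior αⱼ + observed count nⱼ.
Posterior concentration: (6.7, 30.7, 10.7), total = 48.1.
E[θ_{aa}|data] = α_{aa}/Σα = 10.7/48.1 = 0.2225.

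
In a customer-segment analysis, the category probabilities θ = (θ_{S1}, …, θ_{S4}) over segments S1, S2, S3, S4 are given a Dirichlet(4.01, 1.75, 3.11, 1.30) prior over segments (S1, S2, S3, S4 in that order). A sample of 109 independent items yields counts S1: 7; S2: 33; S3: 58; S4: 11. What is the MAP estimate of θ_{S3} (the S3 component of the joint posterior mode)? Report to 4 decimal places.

The Dirichlet prior is conjugate to the Multinomial likelihood: each posterior αⱼ = prior αⱼ + observed count nⱼ.
Posterior concentration: (11.01, 34.75, 61.11, 12.30), total = 119.17.
Joint mode component: (α_{S3}−1)/(Σα−K) = 60.11/115.17 = 0.5219.

0.5219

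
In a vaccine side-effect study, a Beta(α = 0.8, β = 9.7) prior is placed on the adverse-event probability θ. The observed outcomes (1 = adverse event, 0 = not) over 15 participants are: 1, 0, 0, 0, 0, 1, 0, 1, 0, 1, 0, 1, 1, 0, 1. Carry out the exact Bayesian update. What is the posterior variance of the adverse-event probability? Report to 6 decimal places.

The Beta prior is conjugate to a Binomial/Bernoulli likelihood; the update adds successes to α and failures to β.
Posterior: Beta(α+k, β+n−k) = Beta(0.8+7, 9.7+8) = Beta(7.8, 17.7).
Var = αβ/((α+β)²(α+β+1)) = 7.8·17.7/(25.5²·26.5) = 0.008012.

0.008012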